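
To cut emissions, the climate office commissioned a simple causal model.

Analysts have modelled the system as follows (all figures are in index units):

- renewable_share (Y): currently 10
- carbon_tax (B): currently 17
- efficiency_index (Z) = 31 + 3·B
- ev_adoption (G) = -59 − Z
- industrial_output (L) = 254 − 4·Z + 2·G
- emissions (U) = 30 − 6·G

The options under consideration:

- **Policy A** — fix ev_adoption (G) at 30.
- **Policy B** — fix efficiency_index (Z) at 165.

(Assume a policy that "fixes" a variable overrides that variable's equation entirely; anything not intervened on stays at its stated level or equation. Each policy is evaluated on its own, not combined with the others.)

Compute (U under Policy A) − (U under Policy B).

-1524

Policy A (G := 30):
  B = 17
  Z = 31 + 3·17 = 82
  G = 30
  U = 30 − 6·30 = -150
Policy B (Z := 165):
  B = 17
  Z = 165
  G = -59 − 165 = -224
  U = 30 − 6·(-224) = 1374
U: -150 − 1374 = -1524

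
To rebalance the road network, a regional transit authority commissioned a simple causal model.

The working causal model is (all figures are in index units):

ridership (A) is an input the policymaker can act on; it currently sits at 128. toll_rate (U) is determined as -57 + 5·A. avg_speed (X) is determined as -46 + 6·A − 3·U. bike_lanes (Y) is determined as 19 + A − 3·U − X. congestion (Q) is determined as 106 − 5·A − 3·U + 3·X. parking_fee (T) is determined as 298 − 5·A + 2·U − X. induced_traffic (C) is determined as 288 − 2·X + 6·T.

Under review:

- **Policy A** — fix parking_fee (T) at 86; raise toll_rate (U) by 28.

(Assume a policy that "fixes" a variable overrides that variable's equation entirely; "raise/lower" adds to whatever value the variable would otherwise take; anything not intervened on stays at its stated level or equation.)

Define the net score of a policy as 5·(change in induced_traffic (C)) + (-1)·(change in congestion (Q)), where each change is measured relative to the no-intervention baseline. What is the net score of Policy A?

-51774

Baseline:
  A = 128
  U = -57 + 5·128 = 583
  X = -46 + 6·128 − 3·583 = -1027
  Q = 106 − 5·128 − 3·583 + 3·(-1027) = -5364
  T = 298 − 5·128 + 2·583 − (-1027) = 1851
  C = 288 − 2·(-1027) + 6·1851 = 13448
Policy A (T := 86, U + 28):
  A = 128
  U = -57 + 5·128 (+28 from intervention) = 611
  X = -46 + 6·128 − 3·611 = -1111
  Q = 106 − 5·128 − 3·611 + 3·(-1111) = -5700
  T = 86
  C = 288 − 2·(-1111) + 6·86 = 3026
ΔC = 3026 − 13448 = -10422; ΔQ = -5700 − (-5364) = -336
Score = 5·(-10422) + (-1)·(-336) = -51774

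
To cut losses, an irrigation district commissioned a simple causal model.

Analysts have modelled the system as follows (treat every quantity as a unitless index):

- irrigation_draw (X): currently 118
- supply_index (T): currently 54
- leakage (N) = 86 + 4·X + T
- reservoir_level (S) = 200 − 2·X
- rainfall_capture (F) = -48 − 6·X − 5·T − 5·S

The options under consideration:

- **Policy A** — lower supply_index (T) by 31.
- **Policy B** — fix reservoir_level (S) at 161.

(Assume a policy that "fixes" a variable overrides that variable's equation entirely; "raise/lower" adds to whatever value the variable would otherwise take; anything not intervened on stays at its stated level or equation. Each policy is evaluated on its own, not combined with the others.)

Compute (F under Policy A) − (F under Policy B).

1140

Policy A (T − 31):
  X = 118
  T = 54 − 31 = 23
  S = 200 − 2·118 = -36
  F = -48 − 6·118 − 5·23 − 5·(-36) = -691
Policy B (S := 161):
  X = 118
  T = 54
  S = 161
  F = -48 − 6·118 − 5·54 − 5·161 = -1831
F: -691 − (-1831) = 1140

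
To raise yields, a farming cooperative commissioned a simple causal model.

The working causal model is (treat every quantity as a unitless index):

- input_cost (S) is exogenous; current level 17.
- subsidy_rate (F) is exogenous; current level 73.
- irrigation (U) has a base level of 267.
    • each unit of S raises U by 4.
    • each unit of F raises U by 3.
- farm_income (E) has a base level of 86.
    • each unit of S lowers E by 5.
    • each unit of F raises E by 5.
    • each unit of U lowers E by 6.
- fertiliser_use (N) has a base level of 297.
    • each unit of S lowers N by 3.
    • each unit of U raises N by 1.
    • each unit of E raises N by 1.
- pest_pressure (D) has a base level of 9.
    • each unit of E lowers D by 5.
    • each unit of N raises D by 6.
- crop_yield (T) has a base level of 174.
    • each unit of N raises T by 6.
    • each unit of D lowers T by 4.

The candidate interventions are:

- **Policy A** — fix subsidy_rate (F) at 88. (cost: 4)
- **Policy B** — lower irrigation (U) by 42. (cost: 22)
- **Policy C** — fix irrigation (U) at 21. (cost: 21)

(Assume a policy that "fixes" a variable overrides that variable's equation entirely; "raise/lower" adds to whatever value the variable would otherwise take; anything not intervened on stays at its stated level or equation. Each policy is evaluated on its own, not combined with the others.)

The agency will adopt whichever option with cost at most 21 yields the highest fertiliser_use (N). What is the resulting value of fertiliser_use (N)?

507

Policy A (F := 88):
  S = 17
  F = 88
  U = 267 + 4·17 + 3·88 = 599
  E = 86 − 5·17 + 5·88 − 6·599 = -3153
  N = 297 − 3·17 + 599 + (-3153) = -2308
Policy C (U := 21):
  S = 17
  F = 73
  U = 21
  E = 86 − 5·17 + 5·73 − 6·21 = 240
  N = 297 − 3·17 + 21 + 240 = 507
Comparing — Policy A: N=-2308, Policy C: N=507. Highest is 507 (Policy C).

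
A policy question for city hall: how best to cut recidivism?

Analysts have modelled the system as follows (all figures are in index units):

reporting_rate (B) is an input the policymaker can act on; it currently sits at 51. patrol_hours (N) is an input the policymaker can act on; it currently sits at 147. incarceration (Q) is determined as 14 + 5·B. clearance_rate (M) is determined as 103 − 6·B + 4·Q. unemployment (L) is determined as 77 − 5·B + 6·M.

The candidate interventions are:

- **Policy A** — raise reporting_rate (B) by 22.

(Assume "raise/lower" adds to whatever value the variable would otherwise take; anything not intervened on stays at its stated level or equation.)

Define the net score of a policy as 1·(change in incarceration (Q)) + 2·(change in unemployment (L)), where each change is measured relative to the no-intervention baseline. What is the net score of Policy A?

Baseline:
  B = 51
  Q = 14 + 5·51 = 269
  M = 103 − 6·51 + 4·269 = 873
  L = 77 − 5·51 + 6·873 = 5060
Policy A (B + 22):
  B = 51 + 22 = 73
  Q = 14 + 5·73 = 379
  M = 103 − 6·73 + 4·379 = 1181
  L = 77 − 5·73 + 6·1181 = 6798
ΔQ = 379 − 269 = 110; ΔL = 6798 − 5060 = 1738
Score = 1·110 + 2·1738 = 3586

3586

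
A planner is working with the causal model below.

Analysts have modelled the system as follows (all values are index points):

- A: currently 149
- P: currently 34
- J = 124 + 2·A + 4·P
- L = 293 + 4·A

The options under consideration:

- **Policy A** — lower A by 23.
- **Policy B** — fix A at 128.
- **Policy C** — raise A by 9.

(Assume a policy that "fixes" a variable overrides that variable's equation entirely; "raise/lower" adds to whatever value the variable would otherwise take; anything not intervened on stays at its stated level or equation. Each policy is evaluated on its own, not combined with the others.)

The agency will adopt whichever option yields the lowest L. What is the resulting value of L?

797

Policy A (A − 23):
  A = 149 − 23 = 126
  L = 293 + 4·126 = 797
Policy B (A := 128):
  A = 128
  L = 293 + 4·128 = 805
Policy C (A + 9):
  A = 149 + 9 = 158
  L = 293 + 4·158 = 925
Comparing — Policy A: L=797, Policy B: L=805, Policy C: L=925. Lowest is 797 (Policy A).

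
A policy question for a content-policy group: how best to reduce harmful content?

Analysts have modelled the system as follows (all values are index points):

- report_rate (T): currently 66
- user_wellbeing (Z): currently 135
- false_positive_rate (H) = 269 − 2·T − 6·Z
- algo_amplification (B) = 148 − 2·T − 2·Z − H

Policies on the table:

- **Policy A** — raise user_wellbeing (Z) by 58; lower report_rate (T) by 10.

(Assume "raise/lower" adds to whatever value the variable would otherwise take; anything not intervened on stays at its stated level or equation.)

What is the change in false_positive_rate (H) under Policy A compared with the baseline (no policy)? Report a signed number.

-328

Baseline:
  T = 66
  Z = 135
  H = 269 − 2·66 − 6·135 = -673
Policy A (Z + 58, T − 10):
  T = 66 − 10 = 56
  Z = 135 + 58 = 193
  H = 269 − 2·56 − 6·193 = -1001
Change in H: -1001 − (-673) = -328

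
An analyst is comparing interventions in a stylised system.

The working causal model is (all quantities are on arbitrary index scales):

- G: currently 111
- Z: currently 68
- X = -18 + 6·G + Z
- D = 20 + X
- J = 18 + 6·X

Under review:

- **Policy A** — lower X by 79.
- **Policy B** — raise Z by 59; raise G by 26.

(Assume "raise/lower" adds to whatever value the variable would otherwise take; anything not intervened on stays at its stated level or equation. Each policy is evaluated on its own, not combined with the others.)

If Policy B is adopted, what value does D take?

Policy B (Z + 59, G + 26):
  G = 111 + 26 = 137
  Z = 68 + 59 = 127
  X = -18 + 6·137 + 127 = 931
  D = 20 + 931 = 951

951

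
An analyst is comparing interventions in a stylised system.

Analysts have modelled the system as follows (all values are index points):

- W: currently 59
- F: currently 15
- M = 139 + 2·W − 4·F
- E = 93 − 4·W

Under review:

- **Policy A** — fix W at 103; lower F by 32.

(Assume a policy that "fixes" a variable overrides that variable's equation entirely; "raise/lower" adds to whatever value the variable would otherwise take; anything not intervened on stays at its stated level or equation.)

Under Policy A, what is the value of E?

-319

Policy A (W := 103, F − 32):
  W = 103
  E = 93 − 4·103 = -319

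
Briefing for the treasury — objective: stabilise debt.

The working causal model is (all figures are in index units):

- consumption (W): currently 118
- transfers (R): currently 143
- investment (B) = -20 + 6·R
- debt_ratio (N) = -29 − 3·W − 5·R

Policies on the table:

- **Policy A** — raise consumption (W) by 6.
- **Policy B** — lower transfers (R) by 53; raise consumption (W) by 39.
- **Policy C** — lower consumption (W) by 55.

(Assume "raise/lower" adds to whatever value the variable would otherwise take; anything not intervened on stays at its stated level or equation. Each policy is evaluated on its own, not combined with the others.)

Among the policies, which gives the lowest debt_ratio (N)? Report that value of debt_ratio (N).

Policy A (W + 6):
  W = 118 + 6 = 124
  R = 143
  N = -29 − 3·124 − 5·143 = -1116
Policy B (R − 53, W + 39):
  W = 118 + 39 = 157
  R = 143 − 53 = 90
  N = -29 − 3·157 − 5·90 = -950
Policy C (W − 55):
  W = 118 − 55 = 63
  R = 143
  N = -29 − 3·63 − 5·143 = -933
Comparing — Policy A: N=-1116, Policy B: N=-950, Policy C: N=-933. Lowest is -1116 (Policy A).

-1116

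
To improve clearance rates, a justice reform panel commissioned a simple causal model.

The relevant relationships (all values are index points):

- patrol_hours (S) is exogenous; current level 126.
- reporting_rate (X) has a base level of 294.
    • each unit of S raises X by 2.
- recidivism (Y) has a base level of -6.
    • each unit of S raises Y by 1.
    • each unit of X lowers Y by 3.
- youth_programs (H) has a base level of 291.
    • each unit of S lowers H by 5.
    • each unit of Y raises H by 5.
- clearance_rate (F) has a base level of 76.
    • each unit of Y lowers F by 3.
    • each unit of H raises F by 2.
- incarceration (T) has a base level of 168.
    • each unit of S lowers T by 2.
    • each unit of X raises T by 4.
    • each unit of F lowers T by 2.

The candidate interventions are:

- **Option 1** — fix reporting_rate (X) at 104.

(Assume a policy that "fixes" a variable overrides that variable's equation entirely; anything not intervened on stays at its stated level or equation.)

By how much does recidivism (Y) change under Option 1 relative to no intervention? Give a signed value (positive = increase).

1326

Baseline:
  S = 126
  X = 294 + 2·126 = 546
  Y = -6 + 126 − 3·546 = -1518
Option 1 (X := 104):
  S = 126
  X = 104
  Y = -6 + 126 − 3·104 = -192
Change in Y: -192 − (-1518) = 1326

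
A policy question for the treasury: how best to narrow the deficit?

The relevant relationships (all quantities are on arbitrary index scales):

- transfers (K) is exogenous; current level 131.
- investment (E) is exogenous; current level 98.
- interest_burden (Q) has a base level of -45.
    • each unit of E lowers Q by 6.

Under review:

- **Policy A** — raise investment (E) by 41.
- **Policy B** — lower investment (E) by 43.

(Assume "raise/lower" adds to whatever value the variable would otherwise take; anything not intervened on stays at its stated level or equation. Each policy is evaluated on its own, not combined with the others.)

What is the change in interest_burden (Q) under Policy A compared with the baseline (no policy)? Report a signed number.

-246

Baseline:
  E = 98
  Q = -45 − 6·98 = -633
Policy A (E + 41):
  E = 98 + 41 = 139
  Q = -45 − 6·139 = -879
Change in Q: -879 − (-633) = -246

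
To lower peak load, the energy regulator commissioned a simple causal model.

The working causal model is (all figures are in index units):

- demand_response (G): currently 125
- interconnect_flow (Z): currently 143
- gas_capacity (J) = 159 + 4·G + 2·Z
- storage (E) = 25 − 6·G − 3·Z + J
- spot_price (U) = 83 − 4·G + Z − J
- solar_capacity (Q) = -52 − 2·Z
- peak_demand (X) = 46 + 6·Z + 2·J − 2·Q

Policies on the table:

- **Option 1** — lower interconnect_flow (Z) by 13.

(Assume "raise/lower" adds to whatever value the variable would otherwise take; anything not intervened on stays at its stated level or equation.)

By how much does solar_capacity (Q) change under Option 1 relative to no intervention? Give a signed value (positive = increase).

26

Baseline:
  Z = 143
  Q = -52 − 2·143 = -338
Option 1 (Z − 13):
  Z = 143 − 13 = 130
  Q = -52 − 2·130 = -312
Change in Q: -312 − (-338) = 26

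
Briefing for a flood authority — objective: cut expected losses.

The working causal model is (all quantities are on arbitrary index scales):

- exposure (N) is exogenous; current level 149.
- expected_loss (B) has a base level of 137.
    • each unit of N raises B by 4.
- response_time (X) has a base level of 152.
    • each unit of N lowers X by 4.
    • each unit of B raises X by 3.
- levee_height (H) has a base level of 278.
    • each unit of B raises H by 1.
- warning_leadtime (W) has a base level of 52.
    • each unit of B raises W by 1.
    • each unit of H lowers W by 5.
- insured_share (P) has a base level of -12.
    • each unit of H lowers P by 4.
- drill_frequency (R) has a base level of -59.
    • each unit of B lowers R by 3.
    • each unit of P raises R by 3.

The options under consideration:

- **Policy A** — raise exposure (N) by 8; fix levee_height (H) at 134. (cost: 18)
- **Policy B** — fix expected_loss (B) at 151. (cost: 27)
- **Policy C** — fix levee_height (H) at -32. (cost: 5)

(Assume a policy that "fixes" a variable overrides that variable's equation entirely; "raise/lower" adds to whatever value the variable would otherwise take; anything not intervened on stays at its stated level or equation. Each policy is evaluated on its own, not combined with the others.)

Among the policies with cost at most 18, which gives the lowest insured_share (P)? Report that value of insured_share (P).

Policy A (N + 8, H := 134):
  N = 149 + 8 = 157
  B = 137 + 4·157 = 765
  H = 134
  P = -12 − 4·134 = -548
Policy C (H := -32):
  N = 149
  B = 137 + 4·149 = 733
  H = -32
  P = -12 − 4·(-32) = 116
Comparing — Policy A: P=-548, Policy C: P=116. Lowest is -548 (Policy A).

-548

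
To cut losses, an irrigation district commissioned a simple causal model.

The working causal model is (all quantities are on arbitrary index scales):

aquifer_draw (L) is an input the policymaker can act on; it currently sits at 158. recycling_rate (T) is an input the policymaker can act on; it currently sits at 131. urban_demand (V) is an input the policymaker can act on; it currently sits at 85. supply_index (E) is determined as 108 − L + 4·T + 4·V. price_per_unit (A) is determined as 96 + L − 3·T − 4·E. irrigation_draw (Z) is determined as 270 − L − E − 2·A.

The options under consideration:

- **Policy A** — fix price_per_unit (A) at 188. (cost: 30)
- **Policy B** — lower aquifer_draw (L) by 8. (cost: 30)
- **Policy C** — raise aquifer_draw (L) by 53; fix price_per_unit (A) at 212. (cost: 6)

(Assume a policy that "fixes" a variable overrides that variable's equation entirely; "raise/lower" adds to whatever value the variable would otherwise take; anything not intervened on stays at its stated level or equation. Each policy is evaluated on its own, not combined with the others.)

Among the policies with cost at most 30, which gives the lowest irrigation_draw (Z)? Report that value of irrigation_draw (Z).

Policy A (A := 188):
  L = 158
  T = 131
  V = 85
  E = 108 − 158 + 4·131 + 4·85 = 814
  A = 188
  Z = 270 − 158 − 814 − 2·188 = -1078
Policy B (L − 8):
  L = 158 − 8 = 150
  T = 131
  V = 85
  E = 108 − 150 + 4·131 + 4·85 = 822
  A = 96 + 150 − 3·131 − 4·822 = -3435
  Z = 270 − 150 − 822 − 2·(-3435) = 6168
Policy C (L + 53, A := 212):
  L = 158 + 53 = 211
  T = 131
  V = 85
  E = 108 − 211 + 4·131 + 4·85 = 761
  A = 212
  Z = 270 − 211 − 761 − 2·212 = -1126
Comparing — Policy A: Z=-1078, Policy B: Z=6168, Policy C: Z=-1126. Lowest is -1126 (Policy C).

-1126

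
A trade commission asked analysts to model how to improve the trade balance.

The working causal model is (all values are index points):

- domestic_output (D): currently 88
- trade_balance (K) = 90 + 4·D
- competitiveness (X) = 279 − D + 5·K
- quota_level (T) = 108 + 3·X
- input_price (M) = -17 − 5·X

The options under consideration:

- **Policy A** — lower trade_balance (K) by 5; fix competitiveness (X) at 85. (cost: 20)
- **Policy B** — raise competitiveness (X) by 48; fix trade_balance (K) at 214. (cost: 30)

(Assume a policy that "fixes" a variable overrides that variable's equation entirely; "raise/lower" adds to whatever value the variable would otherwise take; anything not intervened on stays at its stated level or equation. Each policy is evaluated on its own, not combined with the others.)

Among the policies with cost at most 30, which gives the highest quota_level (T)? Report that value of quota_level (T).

4035

Policy A (K − 5, X := 85):
  D = 88
  K = 90 + 4·88 (−5 from intervention) = 437
  X = 85
  T = 108 + 3·85 = 363
Policy B (X + 48, K := 214):
  D = 88
  K = 214
  X = 279 − 88 + 5·214 (+48 from intervention) = 1309
  T = 108 + 3·1309 = 4035
Comparing — Policy A: T=363, Policy B: T=4035. Highest is 4035 (Policy B).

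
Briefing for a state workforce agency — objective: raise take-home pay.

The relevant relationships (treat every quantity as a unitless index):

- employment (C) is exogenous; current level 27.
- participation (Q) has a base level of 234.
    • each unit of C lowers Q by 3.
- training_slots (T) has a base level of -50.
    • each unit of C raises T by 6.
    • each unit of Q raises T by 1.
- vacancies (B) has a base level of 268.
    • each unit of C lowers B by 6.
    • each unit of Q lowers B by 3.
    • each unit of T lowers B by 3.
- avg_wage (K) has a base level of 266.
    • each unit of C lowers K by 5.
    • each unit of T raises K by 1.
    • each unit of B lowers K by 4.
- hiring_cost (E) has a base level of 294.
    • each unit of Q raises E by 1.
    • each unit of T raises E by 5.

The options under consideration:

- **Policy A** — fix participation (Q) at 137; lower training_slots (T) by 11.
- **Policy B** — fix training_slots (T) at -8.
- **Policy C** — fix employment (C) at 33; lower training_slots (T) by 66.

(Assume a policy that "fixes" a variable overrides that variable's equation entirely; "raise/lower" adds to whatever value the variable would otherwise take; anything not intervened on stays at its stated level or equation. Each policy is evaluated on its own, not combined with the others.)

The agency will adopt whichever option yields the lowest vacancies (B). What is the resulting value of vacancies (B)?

Policy A (Q := 137, T − 11):
  C = 27
  Q = 137
  T = -50 + 6·27 + 137 (−11 from intervention) = 238
  B = 268 − 6·27 − 3·137 − 3·238 = -1019
Policy B (T := -8):
  C = 27
  Q = 234 − 3·27 = 153
  T = -8
  B = 268 − 6·27 − 3·153 − 3·(-8) = -329
Policy C (C := 33, T − 66):
  C = 33
  Q = 234 − 3·33 = 135
  T = -50 + 6·33 + 135 (−66 from intervention) = 217
  B = 268 − 6·33 − 3·135 − 3·217 = -986
Comparing — Policy A: B=-1019, Policy B: B=-329, Policy C: B=-986. Lowest is -1019 (Policy A).

-1019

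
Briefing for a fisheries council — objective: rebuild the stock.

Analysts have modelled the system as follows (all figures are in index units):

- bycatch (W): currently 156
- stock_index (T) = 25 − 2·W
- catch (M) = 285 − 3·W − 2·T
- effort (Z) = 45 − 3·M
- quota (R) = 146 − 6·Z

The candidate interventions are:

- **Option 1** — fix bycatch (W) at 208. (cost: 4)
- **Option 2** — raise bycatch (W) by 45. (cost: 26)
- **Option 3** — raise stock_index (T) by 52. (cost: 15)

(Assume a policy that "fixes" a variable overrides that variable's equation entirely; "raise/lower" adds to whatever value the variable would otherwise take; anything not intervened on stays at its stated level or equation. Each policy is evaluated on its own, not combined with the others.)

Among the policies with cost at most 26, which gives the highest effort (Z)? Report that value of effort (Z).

-816

Option 1 (W := 208):
  W = 208
  T = 25 − 2·208 = -391
  M = 285 − 3·208 − 2·(-391) = 443
  Z = 45 − 3·443 = -1284
Option 2 (W + 45):
  W = 156 + 45 = 201
  T = 25 − 2·201 = -377
  M = 285 − 3·201 − 2·(-377) = 436
  Z = 45 − 3·436 = -1263
Option 3 (T + 52):
  W = 156
  T = 25 − 2·156 (+52 from intervention) = -235
  M = 285 − 3·156 − 2·(-235) = 287
  Z = 45 − 3·287 = -816
Comparing — Option 1: Z=-1284, Option 2: Z=-1263, Option 3: Z=-816. Highest is -816 (Option 3).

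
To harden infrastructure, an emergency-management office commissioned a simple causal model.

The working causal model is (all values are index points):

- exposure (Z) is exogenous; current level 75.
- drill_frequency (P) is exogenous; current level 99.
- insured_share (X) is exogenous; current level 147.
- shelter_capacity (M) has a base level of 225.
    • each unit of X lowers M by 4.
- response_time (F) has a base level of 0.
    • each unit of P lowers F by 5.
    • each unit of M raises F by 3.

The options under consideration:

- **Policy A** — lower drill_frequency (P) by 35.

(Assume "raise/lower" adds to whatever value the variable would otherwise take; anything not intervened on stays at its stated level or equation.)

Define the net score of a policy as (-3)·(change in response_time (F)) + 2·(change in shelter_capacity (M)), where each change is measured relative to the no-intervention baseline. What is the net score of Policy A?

-525

Baseline:
  P = 99
  X = 147
  M = 225 − 4·147 = -363
  F = 0 − 5·99 + 3·(-363) = -1584
Policy A (P − 35):
  P = 99 − 35 = 64
  X = 147
  M = 225 − 4·147 = -363
  F = 0 − 5·64 + 3·(-363) = -1409
ΔF = -1409 − (-1584) = 175; ΔM = -363 − (-363) = 0
Score = (-3)·175 + 2·0 = -525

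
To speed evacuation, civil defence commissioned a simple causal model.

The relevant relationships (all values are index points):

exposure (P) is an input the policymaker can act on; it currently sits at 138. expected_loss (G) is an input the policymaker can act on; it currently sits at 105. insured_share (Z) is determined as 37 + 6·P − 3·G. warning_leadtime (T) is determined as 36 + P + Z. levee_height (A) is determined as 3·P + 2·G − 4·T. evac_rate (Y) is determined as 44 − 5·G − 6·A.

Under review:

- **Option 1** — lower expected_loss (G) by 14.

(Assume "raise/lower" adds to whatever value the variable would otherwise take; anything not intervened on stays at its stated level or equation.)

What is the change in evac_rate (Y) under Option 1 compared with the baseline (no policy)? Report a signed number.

Baseline:
  P = 138
  G = 105
  Z = 37 + 6·138 − 3·105 = 550
  T = 36 + 138 + 550 = 724
  A = 0 + 3·138 + 2·105 − 4·724 = -2272
  Y = 44 − 5·105 − 6·(-2272) = 13151
Option 1 (G − 14):
  P = 138
  G = 105 − 14 = 91
  Z = 37 + 6·138 − 3·91 = 592
  T = 36 + 138 + 592 = 766
  A = 0 + 3·138 + 2·91 − 4·766 = -2468
  Y = 44 − 5·91 − 6·(-2468) = 14397
Change in Y: 14397 − 13151 = 1246

1246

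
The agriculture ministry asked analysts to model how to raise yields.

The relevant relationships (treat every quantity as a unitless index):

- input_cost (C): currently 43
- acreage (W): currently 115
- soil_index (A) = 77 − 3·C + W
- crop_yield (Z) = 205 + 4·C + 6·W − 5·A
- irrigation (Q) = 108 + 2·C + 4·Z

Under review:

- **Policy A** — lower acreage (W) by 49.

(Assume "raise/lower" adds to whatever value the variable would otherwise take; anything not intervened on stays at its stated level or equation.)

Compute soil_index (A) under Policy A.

Policy A (W − 49):
  C = 43
  W = 115 − 49 = 66
  A = 77 − 3·43 + 66 = 14

14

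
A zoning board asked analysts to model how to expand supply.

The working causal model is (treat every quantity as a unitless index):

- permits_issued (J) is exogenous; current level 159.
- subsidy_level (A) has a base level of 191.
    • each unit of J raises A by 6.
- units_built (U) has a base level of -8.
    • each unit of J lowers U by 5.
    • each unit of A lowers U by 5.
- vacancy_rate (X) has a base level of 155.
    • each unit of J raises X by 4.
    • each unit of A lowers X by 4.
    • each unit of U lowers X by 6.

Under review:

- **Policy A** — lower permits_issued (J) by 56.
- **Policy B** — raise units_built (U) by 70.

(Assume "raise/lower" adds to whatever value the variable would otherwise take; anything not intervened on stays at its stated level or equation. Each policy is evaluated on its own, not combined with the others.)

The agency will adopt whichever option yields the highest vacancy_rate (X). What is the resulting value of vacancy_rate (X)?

Policy A (J − 56):
  J = 159 − 56 = 103
  A = 191 + 6·103 = 809
  U = -8 − 5·103 − 5·809 = -4568
  X = 155 + 4·103 − 4·809 − 6·(-4568) = 24739
Policy B (U + 70):
  J = 159
  A = 191 + 6·159 = 1145
  U = -8 − 5·159 − 5·1145 (+70 from intervention) = -6458
  X = 155 + 4·159 − 4·1145 − 6·(-6458) = 34959
Comparing — Policy A: X=24739, Policy B: X=34959. Highest is 34959 (Policy B).

34959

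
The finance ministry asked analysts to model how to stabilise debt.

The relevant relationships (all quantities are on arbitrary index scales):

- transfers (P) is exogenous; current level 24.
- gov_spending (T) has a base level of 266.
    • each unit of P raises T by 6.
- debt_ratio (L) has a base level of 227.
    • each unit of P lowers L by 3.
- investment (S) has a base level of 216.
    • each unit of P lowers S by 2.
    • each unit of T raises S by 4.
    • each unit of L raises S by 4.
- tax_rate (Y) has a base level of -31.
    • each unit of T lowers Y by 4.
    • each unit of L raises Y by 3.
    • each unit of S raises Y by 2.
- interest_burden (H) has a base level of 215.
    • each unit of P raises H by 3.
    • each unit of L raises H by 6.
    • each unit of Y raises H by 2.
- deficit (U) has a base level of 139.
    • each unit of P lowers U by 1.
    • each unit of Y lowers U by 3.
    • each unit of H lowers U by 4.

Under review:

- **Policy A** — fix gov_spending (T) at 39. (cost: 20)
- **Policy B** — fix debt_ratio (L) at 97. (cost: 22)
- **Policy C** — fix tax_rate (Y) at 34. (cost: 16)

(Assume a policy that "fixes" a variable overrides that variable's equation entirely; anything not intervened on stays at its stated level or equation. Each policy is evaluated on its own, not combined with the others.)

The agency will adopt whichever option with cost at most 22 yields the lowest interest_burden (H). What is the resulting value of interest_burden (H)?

1285

Policy A (T := 39):
  P = 24
  T = 39
  L = 227 − 3·24 = 155
  S = 216 − 2·24 + 4·39 + 4·155 = 944
  Y = -31 − 4·39 + 3·155 + 2·944 = 2166
  H = 215 + 3·24 + 6·155 + 2·2166 = 5549
Policy B (L := 97):
  P = 24
  T = 266 + 6·24 = 410
  L = 97
  S = 216 − 2·24 + 4·410 + 4·97 = 2196
  Y = -31 − 4·410 + 3·97 + 2·2196 = 3012
  H = 215 + 3·24 + 6·97 + 2·3012 = 6893
Policy C (Y := 34):
  P = 24
  T = 266 + 6·24 = 410
  L = 227 − 3·24 = 155
  S = 216 − 2·24 + 4·410 + 4·155 = 2428
  Y = 34
  H = 215 + 3·24 + 6·155 + 2·34 = 1285
Comparing — Policy A: H=5549, Policy B: H=6893, Policy C: H=1285. Lowest is 1285 (Policy C).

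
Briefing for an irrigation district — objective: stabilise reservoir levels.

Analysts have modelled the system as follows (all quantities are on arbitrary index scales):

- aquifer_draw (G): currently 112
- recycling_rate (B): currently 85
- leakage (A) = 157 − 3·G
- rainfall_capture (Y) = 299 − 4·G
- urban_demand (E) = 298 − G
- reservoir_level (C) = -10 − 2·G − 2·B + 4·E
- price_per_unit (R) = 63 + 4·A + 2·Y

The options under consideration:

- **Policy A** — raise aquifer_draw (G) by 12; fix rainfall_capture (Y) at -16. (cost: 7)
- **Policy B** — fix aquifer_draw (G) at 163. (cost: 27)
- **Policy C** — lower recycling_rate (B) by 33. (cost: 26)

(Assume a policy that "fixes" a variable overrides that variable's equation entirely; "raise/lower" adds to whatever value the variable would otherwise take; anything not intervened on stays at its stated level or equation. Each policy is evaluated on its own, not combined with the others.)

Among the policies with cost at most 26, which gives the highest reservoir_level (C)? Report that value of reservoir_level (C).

Policy A (G + 12, Y := -16):
  G = 112 + 12 = 124
  B = 85
  E = 298 − 124 = 174
  C = -10 − 2·124 − 2·85 + 4·174 = 268
Policy C (B − 33):
  G = 112
  B = 85 − 33 = 52
  E = 298 − 112 = 186
  C = -10 − 2·112 − 2·52 + 4·186 = 406
Comparing — Policy A: C=268, Policy C: C=406. Highest is 406 (Policy C).

406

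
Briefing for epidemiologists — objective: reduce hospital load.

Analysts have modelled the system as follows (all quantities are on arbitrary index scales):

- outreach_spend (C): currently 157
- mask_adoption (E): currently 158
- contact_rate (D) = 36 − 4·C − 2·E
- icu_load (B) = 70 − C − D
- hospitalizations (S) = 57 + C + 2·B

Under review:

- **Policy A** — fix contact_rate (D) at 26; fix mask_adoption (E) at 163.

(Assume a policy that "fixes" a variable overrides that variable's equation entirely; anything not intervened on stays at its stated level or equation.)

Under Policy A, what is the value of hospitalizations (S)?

-12

Policy A (D := 26, E := 163):
  C = 157
  E = 163
  D = 26
  B = 70 − 157 − 26 = -113
  S = 57 + 157 + 2·(-113) = -12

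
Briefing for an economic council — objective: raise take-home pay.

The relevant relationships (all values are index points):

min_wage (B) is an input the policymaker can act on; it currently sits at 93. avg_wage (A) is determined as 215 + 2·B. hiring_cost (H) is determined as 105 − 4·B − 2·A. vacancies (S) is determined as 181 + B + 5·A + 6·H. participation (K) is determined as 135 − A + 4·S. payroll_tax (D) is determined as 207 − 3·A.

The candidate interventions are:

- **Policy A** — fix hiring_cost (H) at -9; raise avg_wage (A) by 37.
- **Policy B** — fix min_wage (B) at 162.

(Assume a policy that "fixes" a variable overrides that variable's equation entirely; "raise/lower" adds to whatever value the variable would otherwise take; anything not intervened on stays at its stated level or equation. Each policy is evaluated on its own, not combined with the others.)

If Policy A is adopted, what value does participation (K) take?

Policy A (H := -9, A + 37):
  B = 93
  A = 215 + 2·93 (+37 from intervention) = 438
  H = -9
  S = 181 + 93 + 5·438 + 6·(-9) = 2410
  K = 135 − 438 + 4·2410 = 9337

9337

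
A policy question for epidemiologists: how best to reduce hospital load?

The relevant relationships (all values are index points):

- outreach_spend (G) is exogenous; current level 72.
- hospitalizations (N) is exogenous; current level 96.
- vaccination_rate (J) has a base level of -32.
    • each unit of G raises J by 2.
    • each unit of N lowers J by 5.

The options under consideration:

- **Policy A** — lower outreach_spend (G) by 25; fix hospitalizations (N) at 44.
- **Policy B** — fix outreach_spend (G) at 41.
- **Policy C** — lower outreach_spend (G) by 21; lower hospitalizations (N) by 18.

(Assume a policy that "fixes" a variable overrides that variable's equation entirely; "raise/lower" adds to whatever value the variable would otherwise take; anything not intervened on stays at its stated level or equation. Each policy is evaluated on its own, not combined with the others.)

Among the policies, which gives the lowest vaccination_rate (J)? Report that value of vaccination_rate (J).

Policy A (G − 25, N := 44):
  G = 72 − 25 = 47
  N = 44
  J = -32 + 2·47 − 5·44 = -158
Policy B (G := 41):
  G = 41
  N = 96
  J = -32 + 2·41 − 5·96 = -430
Policy C (G − 21, N − 18):
  G = 72 − 21 = 51
  N = 96 − 18 = 78
  J = -32 + 2·51 − 5·78 = -320
Comparing — Policy A: J=-158, Policy B: J=-430, Policy C: J=-320. Lowest is -430 (Policy B).

-430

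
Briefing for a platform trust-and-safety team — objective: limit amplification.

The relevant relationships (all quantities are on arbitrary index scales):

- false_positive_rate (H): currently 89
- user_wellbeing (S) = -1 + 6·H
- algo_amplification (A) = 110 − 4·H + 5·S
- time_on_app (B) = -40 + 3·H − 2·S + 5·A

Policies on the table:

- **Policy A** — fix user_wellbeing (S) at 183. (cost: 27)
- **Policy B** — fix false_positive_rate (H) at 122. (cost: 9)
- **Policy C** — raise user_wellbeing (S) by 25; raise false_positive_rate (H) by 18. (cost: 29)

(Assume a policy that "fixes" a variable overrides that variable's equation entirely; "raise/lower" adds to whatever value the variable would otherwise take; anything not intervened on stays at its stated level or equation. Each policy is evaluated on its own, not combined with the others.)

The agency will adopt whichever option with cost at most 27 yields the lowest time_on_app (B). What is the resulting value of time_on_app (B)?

3206

Policy A (S := 183):
  H = 89
  S = 183
  A = 110 − 4·89 + 5·183 = 669
  B = -40 + 3·89 − 2·183 + 5·669 = 3206
Policy B (H := 122):
  H = 122
  S = -1 + 6·122 = 731
  A = 110 − 4·122 + 5·731 = 3277
  B = -40 + 3·122 − 2·731 + 5·3277 = 15249
Comparing — Policy A: B=3206, Policy B: B=15249. Lowest is 3206 (Policy A).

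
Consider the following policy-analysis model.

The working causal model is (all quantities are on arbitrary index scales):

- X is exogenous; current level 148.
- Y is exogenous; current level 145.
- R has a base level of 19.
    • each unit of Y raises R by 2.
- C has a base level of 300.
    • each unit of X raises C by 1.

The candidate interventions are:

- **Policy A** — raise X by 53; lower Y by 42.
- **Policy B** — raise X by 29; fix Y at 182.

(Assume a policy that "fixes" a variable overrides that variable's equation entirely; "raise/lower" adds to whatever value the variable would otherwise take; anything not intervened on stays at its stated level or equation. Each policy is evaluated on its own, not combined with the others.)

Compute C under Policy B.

477

Policy B (X + 29, Y := 182):
  X = 148 + 29 = 177
  C = 300 + 177 = 477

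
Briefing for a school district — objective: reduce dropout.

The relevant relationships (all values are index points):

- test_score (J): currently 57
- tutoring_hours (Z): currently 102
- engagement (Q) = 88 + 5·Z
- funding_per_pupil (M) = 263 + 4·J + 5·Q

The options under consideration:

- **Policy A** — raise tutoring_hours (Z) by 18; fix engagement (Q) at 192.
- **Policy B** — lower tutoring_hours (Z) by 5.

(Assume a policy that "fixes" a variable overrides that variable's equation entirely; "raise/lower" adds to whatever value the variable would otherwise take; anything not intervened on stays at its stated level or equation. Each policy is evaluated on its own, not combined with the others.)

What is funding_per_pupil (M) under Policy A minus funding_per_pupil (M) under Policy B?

-1905

Policy A (Z + 18, Q := 192):
  J = 57
  Z = 102 + 18 = 120
  Q = 192
  M = 263 + 4·57 + 5·192 = 1451
Policy B (Z − 5):
  J = 57
  Z = 102 − 5 = 97
  Q = 88 + 5·97 = 573
  M = 263 + 4·57 + 5·573 = 3356
M: 1451 − 3356 = -1905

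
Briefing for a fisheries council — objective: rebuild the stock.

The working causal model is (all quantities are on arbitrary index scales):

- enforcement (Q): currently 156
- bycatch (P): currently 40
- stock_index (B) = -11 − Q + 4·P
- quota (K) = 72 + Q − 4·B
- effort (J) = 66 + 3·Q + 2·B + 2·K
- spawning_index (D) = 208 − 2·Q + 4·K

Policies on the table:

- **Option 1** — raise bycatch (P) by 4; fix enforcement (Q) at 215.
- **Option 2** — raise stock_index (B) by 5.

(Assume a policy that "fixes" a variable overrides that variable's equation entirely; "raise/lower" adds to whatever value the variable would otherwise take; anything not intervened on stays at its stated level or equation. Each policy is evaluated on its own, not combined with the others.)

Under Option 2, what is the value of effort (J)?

1002

Option 2 (B + 5):
  Q = 156
  P = 40
  B = -11 − 156 + 4·40 (+5 from intervention) = -2
  K = 72 + 156 − 4·(-2) = 236
  J = 66 + 3·156 + 2·(-2) + 2·236 = 1002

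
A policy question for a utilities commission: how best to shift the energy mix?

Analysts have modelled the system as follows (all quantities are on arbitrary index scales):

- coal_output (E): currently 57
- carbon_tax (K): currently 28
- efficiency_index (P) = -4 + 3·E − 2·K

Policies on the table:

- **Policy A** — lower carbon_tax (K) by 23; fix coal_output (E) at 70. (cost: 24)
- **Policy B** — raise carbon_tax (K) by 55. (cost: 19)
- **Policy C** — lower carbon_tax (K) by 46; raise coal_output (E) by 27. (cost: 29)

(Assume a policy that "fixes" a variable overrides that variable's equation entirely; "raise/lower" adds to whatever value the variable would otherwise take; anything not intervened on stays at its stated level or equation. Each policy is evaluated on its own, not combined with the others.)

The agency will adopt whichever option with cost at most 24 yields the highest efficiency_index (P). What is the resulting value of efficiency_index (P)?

196

Policy A (K − 23, E := 70):
  E = 70
  K = 28 − 23 = 5
  P = -4 + 3·70 − 2·5 = 196
Policy B (K + 55):
  E = 57
  K = 28 + 55 = 83
  P = -4 + 3·57 − 2·83 = 1
Comparing — Policy A: P=196, Policy B: P=1. Highest is 196 (Policy A).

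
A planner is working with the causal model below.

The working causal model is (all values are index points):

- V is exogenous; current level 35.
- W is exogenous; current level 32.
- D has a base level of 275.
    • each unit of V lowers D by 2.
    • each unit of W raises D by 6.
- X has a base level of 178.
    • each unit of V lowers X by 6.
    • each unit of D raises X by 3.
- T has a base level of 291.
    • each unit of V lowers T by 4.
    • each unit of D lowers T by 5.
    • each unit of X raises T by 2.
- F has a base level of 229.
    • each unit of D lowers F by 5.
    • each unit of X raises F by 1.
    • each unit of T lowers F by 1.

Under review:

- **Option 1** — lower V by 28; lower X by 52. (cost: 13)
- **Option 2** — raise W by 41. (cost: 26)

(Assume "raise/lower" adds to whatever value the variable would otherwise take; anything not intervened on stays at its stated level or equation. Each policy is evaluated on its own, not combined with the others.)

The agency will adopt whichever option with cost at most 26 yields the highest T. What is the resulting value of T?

884

Option 1 (V − 28, X − 52):
  V = 35 − 28 = 7
  W = 32
  D = 275 − 2·7 + 6·32 = 453
  X = 178 − 6·7 + 3·453 (−52 from intervention) = 1443
  T = 291 − 4·7 − 5·453 + 2·1443 = 884
Option 2 (W + 41):
  V = 35
  W = 32 + 41 = 73
  D = 275 − 2·35 + 6·73 = 643
  X = 178 − 6·35 + 3·643 = 1897
  T = 291 − 4·35 − 5·643 + 2·1897 = 730
Comparing — Option 1: T=884, Option 2: T=730. Highest is 884 (Option 1).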